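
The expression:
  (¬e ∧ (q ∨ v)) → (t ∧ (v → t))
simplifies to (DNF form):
e ∨ t ∨ (¬q ∧ ¬v)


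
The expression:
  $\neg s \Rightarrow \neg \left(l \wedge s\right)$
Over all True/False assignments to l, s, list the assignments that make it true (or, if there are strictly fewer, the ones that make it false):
is always true.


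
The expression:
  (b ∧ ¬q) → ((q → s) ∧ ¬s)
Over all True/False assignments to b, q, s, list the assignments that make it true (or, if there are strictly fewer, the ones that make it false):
is false only for:
  b=True, q=False, s=True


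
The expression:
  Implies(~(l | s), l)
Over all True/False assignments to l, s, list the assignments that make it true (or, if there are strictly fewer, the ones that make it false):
is false only for:
  l=False, s=False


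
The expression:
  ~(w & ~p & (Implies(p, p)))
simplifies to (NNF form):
p | ~w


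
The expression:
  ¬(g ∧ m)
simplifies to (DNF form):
¬g ∨ ¬m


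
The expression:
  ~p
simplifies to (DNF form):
~p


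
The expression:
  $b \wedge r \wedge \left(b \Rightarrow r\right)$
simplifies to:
$b \wedge r$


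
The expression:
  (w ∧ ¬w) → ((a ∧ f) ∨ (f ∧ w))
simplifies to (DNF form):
True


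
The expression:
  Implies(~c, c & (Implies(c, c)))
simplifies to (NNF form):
c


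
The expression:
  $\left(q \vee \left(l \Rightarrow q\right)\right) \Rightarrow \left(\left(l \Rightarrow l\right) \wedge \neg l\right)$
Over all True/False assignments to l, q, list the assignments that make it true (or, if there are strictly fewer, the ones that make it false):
is false only for:
  l=True, q=True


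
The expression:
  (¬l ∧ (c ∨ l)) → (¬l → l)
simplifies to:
l ∨ ¬c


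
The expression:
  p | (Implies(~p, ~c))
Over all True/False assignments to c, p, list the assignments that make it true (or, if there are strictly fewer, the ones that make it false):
is false only for:
  c=True, p=False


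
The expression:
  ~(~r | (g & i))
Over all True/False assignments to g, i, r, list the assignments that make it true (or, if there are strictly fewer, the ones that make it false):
is true only for:
  g=False, i=False, r=True;
  g=False, i=True, r=True;
  g=True, i=False, r=True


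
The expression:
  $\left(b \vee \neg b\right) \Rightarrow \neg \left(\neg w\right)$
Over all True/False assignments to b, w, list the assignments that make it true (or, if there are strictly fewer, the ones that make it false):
is true only for:
  b=False, w=True;
  b=True, w=True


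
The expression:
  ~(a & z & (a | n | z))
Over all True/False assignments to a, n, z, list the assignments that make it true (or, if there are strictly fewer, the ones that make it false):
is false only for:
  a=True, n=False, z=True;
  a=True, n=True, z=True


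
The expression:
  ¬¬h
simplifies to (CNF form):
h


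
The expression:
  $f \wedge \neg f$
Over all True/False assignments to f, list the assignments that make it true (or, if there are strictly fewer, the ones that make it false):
is never true.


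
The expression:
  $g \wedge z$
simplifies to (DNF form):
$g \wedge z$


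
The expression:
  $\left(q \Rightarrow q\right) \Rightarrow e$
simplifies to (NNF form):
$e$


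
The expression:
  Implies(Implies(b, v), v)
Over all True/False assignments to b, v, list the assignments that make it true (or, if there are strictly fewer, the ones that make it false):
is false only for:
  b=False, v=False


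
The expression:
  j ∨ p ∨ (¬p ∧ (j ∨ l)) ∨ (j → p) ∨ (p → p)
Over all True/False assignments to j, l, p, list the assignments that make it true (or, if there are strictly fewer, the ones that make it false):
is always true.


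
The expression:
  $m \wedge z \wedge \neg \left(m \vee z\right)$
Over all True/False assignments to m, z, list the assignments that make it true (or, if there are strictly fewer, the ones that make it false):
is never true.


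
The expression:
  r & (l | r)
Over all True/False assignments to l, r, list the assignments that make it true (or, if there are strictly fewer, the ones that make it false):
is true only for:
  l=False, r=True;
  l=True, r=True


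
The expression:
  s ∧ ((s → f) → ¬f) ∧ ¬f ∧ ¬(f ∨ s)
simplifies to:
False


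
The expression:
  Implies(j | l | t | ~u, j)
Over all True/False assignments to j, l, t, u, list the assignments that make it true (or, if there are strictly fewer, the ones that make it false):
is false only for:
  j=False, l=False, t=False, u=False;
  j=False, l=False, t=True, u=False;
  j=False, l=False, t=True, u=True;
  j=False, l=True, t=False, u=False;
  j=False, l=True, t=False, u=True;
  j=False, l=True, t=True, u=False;
  j=False, l=True, t=True, u=True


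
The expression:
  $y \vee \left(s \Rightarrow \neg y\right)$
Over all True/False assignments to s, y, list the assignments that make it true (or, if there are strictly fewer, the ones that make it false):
is always true.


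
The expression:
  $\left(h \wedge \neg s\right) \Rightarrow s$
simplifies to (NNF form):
$s \vee \neg h$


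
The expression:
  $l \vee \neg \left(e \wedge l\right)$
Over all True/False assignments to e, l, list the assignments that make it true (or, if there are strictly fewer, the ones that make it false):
is always true.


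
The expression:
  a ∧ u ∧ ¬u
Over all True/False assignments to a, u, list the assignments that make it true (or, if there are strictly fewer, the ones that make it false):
is never true.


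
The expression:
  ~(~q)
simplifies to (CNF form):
q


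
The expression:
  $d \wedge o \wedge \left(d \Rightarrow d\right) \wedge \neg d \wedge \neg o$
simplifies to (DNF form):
$\text{False}$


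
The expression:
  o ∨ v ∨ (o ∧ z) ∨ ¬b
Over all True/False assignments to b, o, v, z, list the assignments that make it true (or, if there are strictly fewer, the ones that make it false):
is false only for:
  b=True, o=False, v=False, z=False;
  b=True, o=False, v=False, z=True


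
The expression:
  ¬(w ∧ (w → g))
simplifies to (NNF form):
¬g ∨ ¬w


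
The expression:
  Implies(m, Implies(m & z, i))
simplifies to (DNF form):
i | ~m | ~z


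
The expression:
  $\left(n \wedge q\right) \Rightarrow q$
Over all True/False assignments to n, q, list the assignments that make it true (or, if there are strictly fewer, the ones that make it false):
is always true.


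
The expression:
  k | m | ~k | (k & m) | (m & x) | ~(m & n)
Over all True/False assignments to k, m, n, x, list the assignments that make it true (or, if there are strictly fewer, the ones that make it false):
is always true.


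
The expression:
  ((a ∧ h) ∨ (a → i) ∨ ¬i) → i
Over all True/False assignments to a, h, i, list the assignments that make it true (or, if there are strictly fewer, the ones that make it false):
is true only for:
  a=False, h=False, i=True;
  a=False, h=True, i=True;
  a=True, h=False, i=True;
  a=True, h=True, i=True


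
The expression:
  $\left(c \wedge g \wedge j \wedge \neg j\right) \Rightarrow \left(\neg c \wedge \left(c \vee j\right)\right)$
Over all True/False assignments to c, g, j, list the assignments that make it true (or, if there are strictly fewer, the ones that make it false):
is always true.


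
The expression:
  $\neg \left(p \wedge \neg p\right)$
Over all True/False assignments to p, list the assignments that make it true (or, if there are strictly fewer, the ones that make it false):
is always true.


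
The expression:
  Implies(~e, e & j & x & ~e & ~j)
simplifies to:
e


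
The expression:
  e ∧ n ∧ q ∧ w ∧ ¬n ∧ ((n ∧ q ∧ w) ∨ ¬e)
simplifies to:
False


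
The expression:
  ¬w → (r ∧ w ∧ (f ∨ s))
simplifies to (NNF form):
w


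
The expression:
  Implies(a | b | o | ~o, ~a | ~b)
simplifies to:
~a | ~b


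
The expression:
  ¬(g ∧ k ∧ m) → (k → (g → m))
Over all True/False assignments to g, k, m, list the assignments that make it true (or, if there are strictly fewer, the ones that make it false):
is false only for:
  g=True, k=True, m=False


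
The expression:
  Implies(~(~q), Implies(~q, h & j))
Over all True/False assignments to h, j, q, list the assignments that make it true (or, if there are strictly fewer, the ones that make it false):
is always true.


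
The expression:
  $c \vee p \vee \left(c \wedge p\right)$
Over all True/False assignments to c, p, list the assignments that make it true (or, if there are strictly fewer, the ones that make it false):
is false only for:
  c=False, p=False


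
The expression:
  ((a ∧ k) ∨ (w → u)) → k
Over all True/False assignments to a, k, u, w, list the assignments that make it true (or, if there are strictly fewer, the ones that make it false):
is false only for:
  a=False, k=False, u=False, w=False;
  a=False, k=False, u=True, w=False;
  a=False, k=False, u=True, w=True;
  a=True, k=False, u=False, w=False;
  a=True, k=False, u=True, w=False;
  a=True, k=False, u=True, w=True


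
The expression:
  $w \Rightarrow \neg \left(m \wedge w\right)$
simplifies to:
$\neg m \vee \neg w$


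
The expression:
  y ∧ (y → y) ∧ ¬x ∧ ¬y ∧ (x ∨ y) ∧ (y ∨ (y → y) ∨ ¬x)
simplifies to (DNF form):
False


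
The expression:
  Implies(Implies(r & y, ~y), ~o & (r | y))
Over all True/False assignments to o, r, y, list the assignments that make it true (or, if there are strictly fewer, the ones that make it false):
is true only for:
  o=False, r=False, y=True;
  o=False, r=True, y=False;
  o=False, r=True, y=True;
  o=True, r=True, y=True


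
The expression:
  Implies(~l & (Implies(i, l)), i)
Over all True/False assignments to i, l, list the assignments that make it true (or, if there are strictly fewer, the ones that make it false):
is false only for:
  i=False, l=False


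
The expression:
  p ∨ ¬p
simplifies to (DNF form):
True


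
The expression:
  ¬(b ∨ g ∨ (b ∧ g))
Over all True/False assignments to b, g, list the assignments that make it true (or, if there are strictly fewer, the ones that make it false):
is true only for:
  b=False, g=False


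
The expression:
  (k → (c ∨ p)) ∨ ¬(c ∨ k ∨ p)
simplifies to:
c ∨ p ∨ ¬k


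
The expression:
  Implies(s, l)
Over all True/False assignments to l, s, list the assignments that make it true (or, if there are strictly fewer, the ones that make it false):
is false only for:
  l=False, s=True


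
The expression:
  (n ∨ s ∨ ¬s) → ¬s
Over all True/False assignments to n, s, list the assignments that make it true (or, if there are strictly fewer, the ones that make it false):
is true only for:
  n=False, s=False;
  n=True, s=False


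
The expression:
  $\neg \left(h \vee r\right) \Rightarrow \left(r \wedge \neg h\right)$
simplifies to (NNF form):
$h \vee r$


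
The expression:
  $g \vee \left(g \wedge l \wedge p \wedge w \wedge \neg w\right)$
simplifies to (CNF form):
$g$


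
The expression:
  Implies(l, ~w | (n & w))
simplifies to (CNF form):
n | ~l | ~w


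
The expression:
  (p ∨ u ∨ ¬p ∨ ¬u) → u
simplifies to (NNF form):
u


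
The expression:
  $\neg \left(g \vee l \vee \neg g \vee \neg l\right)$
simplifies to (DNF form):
$\text{False}$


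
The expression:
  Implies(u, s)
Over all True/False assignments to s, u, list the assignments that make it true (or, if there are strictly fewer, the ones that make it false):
is false only for:
  s=False, u=True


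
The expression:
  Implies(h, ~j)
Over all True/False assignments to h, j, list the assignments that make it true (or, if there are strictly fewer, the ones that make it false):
is false only for:
  h=True, j=True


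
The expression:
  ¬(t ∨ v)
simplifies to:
¬t ∧ ¬v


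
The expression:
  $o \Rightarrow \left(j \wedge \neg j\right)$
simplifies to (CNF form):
$\neg o$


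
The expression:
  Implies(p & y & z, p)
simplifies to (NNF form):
True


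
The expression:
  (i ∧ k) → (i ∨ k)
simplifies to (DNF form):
True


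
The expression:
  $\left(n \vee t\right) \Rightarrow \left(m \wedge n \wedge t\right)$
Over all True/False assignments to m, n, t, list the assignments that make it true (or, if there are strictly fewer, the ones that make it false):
is true only for:
  m=False, n=False, t=False;
  m=True, n=False, t=False;
  m=True, n=True, t=True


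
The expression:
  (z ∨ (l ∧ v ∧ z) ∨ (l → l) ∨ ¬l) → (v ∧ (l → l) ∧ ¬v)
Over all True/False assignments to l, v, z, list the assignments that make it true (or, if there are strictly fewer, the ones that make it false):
is never true.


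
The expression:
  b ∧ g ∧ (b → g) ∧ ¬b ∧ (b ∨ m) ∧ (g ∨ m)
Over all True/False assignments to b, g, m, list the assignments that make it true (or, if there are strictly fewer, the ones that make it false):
is never true.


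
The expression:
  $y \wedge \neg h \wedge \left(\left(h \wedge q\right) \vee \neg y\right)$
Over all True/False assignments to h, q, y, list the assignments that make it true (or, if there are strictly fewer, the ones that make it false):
is never true.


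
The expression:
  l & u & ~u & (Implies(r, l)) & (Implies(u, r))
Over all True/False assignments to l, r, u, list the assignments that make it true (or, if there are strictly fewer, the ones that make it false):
is never true.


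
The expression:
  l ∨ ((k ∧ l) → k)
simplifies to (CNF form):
True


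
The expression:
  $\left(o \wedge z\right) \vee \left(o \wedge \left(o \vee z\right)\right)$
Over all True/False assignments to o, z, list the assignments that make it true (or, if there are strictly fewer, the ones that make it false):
is true only for:
  o=True, z=False;
  o=True, z=True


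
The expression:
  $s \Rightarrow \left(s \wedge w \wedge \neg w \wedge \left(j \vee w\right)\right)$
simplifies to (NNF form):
$\neg s$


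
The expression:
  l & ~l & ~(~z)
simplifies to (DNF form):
False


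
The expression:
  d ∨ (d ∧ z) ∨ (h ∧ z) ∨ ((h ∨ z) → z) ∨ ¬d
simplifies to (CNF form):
True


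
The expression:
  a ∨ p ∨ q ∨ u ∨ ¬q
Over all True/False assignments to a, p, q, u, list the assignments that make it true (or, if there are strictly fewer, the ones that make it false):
is always true.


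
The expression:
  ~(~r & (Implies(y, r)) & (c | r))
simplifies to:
r | y | ~c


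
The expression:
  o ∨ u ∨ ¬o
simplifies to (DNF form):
True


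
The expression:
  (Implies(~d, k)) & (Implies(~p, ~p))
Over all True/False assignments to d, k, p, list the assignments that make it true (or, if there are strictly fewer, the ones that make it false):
is false only for:
  d=False, k=False, p=False;
  d=False, k=False, p=True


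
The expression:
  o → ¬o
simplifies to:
¬o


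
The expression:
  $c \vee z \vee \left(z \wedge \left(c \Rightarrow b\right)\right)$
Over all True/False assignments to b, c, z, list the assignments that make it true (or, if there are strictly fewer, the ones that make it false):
is false only for:
  b=False, c=False, z=False;
  b=True, c=False, z=False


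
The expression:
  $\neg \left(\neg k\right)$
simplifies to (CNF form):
$k$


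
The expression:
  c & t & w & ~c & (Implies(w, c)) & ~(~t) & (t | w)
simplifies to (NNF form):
False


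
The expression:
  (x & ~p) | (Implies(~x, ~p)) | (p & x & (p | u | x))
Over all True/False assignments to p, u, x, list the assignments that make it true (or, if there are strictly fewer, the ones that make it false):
is false only for:
  p=True, u=False, x=False;
  p=True, u=True, x=False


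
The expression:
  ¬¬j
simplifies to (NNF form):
j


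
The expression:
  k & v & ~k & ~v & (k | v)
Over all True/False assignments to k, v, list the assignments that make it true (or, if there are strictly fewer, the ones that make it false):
is never true.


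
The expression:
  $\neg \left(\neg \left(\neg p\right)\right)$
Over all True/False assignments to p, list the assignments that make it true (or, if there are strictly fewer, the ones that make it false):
is true only for:
  p=False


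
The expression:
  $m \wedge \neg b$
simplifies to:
$m \wedge \neg b$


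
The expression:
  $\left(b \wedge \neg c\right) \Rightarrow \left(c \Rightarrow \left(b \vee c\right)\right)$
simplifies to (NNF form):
$\text{True}$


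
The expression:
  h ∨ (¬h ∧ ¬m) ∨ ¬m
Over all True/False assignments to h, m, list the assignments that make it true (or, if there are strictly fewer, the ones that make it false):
is false only for:
  h=False, m=True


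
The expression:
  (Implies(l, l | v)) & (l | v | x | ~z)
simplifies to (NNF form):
l | v | x | ~z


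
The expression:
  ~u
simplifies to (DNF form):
~u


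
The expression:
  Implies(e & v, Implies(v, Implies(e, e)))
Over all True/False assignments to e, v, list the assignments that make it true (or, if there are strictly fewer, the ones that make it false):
is always true.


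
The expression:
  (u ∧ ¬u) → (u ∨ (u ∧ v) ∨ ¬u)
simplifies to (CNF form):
True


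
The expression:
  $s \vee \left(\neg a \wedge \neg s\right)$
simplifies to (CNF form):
$s \vee \neg a$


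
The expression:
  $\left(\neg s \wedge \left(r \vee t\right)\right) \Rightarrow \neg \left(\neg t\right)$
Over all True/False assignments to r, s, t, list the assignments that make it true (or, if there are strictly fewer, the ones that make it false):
is false only for:
  r=True, s=False, t=False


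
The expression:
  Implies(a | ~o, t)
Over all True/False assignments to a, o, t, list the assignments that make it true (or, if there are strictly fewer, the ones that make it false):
is false only for:
  a=False, o=False, t=False;
  a=True, o=False, t=False;
  a=True, o=True, t=False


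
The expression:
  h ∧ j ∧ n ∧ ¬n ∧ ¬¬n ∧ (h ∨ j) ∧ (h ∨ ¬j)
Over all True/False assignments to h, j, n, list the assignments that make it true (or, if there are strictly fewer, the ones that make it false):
is never true.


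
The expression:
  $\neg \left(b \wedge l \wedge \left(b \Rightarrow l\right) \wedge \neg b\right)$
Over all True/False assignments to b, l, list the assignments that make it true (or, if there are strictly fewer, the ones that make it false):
is always true.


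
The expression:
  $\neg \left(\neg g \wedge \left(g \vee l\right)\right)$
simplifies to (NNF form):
$g \vee \neg l$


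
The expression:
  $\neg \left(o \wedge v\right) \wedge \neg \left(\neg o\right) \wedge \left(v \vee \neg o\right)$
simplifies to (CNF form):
$\text{False}$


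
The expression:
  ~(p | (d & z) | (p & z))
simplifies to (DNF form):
(~d & ~p) | (~p & ~z)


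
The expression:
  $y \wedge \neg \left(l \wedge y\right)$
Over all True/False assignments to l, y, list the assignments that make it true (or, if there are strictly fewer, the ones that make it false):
is true only for:
  l=False, y=True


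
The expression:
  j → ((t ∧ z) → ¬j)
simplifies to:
¬j ∨ ¬t ∨ ¬z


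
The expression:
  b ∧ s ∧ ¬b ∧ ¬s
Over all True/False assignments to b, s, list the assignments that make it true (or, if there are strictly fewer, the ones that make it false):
is never true.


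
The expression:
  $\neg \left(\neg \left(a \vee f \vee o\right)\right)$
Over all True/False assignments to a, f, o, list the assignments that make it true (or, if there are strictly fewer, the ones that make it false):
is false only for:
  a=False, f=False, o=False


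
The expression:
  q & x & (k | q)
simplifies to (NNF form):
q & x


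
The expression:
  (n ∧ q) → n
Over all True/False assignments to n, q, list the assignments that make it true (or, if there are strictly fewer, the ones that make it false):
is always true.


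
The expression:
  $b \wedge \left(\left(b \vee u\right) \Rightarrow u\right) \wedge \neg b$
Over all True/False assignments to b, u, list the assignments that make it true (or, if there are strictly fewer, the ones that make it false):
is never true.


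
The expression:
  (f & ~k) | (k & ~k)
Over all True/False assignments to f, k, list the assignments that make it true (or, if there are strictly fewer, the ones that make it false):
is true only for:
  f=True, k=False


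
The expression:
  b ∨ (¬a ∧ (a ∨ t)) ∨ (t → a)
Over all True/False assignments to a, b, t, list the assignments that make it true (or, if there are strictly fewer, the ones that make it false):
is always true.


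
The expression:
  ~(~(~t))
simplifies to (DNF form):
~t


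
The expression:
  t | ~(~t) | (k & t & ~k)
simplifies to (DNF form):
t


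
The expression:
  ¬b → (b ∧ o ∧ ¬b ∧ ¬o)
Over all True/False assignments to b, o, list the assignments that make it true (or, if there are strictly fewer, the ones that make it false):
is true only for:
  b=True, o=False;
  b=True, o=True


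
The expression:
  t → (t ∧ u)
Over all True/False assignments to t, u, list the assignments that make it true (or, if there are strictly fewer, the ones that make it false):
is false only for:
  t=True, u=False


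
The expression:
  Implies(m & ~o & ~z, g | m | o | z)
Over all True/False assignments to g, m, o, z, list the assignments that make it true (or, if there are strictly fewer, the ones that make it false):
is always true.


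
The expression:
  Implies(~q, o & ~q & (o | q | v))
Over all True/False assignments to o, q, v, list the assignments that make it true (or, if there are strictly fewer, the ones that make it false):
is false only for:
  o=False, q=False, v=False;
  o=False, q=False, v=True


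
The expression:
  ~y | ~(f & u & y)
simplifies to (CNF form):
~f | ~u | ~y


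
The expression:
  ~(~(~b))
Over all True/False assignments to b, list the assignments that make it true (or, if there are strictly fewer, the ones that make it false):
is true only for:
  b=False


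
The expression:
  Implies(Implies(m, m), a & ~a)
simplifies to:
False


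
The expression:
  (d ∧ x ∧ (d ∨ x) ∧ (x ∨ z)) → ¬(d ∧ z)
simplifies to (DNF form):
¬d ∨ ¬x ∨ ¬z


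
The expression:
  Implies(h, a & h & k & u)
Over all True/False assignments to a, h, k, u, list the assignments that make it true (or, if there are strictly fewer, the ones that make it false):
is false only for:
  a=False, h=True, k=False, u=False;
  a=False, h=True, k=False, u=True;
  a=False, h=True, k=True, u=False;
  a=False, h=True, k=True, u=True;
  a=True, h=True, k=False, u=False;
  a=True, h=True, k=False, u=True;
  a=True, h=True, k=True, u=False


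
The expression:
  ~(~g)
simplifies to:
g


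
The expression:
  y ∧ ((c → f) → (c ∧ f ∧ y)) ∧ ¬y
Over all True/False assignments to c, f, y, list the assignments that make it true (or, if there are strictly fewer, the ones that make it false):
is never true.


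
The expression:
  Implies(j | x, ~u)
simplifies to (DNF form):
~u | (~j & ~x)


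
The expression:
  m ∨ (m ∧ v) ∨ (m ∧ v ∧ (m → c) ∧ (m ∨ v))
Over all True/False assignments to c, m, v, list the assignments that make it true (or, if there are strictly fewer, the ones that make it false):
is true only for:
  c=False, m=True, v=False;
  c=False, m=True, v=True;
  c=True, m=True, v=False;
  c=True, m=True, v=True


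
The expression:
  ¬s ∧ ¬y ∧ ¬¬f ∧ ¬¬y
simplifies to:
False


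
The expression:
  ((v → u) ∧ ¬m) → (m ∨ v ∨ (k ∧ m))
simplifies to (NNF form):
m ∨ v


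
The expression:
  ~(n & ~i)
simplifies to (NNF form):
i | ~n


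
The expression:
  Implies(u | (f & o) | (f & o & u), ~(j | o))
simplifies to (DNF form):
(~f & ~u) | (~j & ~o) | (~o & ~u)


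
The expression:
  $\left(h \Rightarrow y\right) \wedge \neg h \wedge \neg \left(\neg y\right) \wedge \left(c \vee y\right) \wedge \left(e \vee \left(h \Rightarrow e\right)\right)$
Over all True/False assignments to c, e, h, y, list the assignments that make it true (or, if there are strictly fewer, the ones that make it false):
is true only for:
  c=False, e=False, h=False, y=True;
  c=False, e=True, h=False, y=True;
  c=True, e=False, h=False, y=True;
  c=True, e=True, h=False, y=True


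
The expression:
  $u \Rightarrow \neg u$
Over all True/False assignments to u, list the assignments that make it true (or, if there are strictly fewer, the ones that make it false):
is true only for:
  u=False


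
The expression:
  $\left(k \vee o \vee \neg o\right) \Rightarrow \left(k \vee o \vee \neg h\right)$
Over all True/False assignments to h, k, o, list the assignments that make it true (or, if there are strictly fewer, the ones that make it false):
is false only for:
  h=True, k=False, o=False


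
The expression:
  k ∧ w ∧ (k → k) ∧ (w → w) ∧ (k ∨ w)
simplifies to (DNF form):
k ∧ w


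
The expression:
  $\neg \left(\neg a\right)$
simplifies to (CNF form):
$a$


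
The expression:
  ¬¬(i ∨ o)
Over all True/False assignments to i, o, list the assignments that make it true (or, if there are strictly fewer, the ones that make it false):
is false only for:
  i=False, o=False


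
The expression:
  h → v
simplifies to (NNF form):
v ∨ ¬h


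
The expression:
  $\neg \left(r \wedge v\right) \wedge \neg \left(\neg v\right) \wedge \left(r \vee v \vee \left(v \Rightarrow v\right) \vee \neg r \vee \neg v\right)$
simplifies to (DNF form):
$v \wedge \neg r$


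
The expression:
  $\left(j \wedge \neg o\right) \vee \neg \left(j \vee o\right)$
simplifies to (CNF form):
$\neg o$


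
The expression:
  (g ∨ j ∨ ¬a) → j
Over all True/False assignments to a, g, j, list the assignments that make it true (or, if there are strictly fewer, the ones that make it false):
is false only for:
  a=False, g=False, j=False;
  a=False, g=True, j=False;
  a=True, g=True, j=False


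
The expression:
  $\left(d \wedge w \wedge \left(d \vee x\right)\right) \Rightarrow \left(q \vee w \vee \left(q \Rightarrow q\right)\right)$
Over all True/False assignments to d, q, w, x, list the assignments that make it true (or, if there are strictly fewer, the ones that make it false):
is always true.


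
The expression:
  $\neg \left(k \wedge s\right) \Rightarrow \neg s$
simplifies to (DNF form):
$k \vee \neg s$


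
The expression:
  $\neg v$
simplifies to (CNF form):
$\neg v$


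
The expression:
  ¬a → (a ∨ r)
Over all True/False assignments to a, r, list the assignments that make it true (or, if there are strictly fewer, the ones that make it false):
is false only for:
  a=False, r=False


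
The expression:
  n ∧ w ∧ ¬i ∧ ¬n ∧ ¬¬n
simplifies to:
False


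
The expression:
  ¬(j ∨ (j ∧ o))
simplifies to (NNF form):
¬j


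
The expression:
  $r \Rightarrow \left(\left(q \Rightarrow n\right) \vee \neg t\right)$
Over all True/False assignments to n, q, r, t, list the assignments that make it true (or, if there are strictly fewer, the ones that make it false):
is false only for:
  n=False, q=True, r=True, t=True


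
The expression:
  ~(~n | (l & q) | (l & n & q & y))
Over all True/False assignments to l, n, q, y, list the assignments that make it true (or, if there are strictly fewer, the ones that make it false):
is true only for:
  l=False, n=True, q=False, y=False;
  l=False, n=True, q=False, y=True;
  l=False, n=True, q=True, y=False;
  l=False, n=True, q=True, y=True;
  l=True, n=True, q=False, y=False;
  l=True, n=True, q=False, y=True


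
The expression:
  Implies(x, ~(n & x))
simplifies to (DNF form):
~n | ~x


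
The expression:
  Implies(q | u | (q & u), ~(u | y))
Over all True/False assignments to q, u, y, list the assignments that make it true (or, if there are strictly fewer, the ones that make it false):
is true only for:
  q=False, u=False, y=False;
  q=False, u=False, y=True;
  q=True, u=False, y=False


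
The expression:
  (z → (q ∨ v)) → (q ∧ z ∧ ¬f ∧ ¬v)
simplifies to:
z ∧ ¬v ∧ (¬f ∨ ¬q)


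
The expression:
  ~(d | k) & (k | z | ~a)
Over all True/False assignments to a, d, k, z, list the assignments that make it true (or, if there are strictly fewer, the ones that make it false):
is true only for:
  a=False, d=False, k=False, z=False;
  a=False, d=False, k=False, z=True;
  a=True, d=False, k=False, z=True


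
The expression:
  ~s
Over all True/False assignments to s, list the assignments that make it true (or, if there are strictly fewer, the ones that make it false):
is true only for:
  s=False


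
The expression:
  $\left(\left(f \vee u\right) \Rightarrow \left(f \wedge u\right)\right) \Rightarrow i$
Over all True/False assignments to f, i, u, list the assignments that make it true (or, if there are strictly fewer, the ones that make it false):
is false only for:
  f=False, i=False, u=False;
  f=True, i=False, u=True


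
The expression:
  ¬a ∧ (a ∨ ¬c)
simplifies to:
¬a ∧ ¬c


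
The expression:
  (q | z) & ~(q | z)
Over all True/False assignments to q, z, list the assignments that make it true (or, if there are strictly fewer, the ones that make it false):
is never true.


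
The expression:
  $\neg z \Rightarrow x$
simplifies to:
$x \vee z$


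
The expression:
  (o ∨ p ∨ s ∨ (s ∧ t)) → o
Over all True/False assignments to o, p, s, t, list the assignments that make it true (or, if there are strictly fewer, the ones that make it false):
is false only for:
  o=False, p=False, s=True, t=False;
  o=False, p=False, s=True, t=True;
  o=False, p=True, s=False, t=False;
  o=False, p=True, s=False, t=True;
  o=False, p=True, s=True, t=False;
  o=False, p=True, s=True, t=True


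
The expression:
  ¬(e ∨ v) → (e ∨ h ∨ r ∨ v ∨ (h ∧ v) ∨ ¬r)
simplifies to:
True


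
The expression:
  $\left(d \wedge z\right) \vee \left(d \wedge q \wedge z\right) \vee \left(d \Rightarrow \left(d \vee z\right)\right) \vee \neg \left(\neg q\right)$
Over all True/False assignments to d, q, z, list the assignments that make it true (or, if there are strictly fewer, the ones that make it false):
is always true.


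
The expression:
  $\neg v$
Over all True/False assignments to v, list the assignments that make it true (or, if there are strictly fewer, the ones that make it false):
is true only for:
  v=False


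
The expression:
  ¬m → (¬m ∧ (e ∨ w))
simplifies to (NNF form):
e ∨ m ∨ w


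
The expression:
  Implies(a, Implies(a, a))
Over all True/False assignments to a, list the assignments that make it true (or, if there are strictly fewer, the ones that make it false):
is always true.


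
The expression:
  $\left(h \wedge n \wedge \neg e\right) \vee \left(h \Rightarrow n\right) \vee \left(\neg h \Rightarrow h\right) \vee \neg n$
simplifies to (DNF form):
$\text{True}$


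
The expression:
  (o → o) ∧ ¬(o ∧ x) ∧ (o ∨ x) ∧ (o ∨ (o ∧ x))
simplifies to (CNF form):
o ∧ ¬x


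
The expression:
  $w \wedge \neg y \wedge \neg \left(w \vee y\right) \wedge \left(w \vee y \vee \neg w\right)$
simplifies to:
$\text{False}$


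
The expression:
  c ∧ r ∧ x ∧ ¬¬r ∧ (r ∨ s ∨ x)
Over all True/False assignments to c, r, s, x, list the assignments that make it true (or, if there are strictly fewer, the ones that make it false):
is true only for:
  c=True, r=True, s=False, x=True;
  c=True, r=True, s=True, x=True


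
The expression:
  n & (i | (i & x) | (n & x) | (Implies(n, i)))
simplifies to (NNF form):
n & (i | x)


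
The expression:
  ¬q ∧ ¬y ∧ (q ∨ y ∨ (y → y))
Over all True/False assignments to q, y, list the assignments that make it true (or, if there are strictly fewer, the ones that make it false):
is true only for:
  q=False, y=False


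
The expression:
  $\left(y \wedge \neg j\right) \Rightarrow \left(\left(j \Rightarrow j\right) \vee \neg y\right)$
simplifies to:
$\text{True}$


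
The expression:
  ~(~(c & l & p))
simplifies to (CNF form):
c & l & p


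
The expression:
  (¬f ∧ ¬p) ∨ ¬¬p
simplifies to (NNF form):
p ∨ ¬f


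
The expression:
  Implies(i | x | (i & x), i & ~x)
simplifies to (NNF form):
~x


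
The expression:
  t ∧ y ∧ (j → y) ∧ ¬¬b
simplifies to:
b ∧ t ∧ y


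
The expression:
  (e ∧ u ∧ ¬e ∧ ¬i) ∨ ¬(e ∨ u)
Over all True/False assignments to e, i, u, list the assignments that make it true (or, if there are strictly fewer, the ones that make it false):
is true only for:
  e=False, i=False, u=False;
  e=False, i=True, u=False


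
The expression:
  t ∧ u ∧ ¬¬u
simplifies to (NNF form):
t ∧ u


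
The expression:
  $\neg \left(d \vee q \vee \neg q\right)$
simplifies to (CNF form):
$\text{False}$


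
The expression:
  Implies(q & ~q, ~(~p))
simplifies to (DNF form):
True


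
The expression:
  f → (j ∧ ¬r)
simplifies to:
(j ∧ ¬r) ∨ ¬f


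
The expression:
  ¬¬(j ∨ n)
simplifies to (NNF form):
j ∨ n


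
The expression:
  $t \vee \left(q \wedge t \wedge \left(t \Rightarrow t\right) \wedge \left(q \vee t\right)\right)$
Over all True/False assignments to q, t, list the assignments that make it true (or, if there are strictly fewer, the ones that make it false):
is true only for:
  q=False, t=True;
  q=True, t=True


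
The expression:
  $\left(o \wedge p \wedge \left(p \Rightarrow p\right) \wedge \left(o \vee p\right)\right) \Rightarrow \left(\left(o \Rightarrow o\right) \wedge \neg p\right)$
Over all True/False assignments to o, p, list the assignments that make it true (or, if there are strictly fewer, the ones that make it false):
is false only for:
  o=True, p=True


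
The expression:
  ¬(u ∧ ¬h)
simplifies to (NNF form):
h ∨ ¬u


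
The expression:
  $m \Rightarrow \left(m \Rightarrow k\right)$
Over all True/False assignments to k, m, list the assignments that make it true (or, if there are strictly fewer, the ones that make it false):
is false only for:
  k=False, m=True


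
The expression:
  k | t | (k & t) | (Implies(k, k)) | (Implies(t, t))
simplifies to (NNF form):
True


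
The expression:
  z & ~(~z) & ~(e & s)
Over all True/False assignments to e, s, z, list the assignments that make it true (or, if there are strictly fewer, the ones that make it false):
is true only for:
  e=False, s=False, z=True;
  e=False, s=True, z=True;
  e=True, s=False, z=True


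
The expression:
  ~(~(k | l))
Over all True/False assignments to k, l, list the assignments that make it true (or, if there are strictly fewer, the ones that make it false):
is false only for:
  k=False, l=False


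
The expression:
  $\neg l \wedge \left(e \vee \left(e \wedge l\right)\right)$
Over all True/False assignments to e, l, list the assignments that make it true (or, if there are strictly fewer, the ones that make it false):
is true only for:
  e=True, l=False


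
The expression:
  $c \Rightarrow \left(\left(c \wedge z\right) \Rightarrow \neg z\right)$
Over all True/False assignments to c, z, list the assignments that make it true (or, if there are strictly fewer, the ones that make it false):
is false only for:
  c=True, z=True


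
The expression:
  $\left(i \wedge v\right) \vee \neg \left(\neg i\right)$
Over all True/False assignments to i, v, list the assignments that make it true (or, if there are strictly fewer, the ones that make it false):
is true only for:
  i=True, v=False;
  i=True, v=True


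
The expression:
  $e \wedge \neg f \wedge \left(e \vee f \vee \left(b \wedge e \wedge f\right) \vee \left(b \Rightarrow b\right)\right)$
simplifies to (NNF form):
$e \wedge \neg f$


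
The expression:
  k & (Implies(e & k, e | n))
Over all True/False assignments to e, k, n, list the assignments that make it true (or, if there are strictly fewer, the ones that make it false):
is true only for:
  e=False, k=True, n=False;
  e=False, k=True, n=True;
  e=True, k=True, n=False;
  e=True, k=True, n=True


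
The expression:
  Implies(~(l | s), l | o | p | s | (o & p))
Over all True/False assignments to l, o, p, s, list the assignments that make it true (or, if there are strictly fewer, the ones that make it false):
is false only for:
  l=False, o=False, p=False, s=False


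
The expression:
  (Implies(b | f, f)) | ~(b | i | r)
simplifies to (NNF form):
f | ~b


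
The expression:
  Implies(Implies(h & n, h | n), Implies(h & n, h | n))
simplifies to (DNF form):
True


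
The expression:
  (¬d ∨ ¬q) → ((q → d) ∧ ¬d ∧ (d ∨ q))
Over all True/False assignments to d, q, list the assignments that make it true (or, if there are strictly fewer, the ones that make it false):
is true only for:
  d=True, q=True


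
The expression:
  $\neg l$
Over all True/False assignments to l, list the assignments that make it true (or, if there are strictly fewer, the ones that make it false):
is true only for:
  l=False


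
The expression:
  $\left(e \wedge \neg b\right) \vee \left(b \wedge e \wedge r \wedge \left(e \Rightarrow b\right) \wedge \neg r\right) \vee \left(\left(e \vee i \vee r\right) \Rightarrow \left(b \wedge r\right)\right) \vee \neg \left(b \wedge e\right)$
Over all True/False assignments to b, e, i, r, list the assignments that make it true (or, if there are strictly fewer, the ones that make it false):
is false only for:
  b=True, e=True, i=False, r=False;
  b=True, e=True, i=True, r=False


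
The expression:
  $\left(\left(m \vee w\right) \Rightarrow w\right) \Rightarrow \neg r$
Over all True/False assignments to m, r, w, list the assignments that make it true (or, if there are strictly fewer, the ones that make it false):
is false only for:
  m=False, r=True, w=False;
  m=False, r=True, w=True;
  m=True, r=True, w=True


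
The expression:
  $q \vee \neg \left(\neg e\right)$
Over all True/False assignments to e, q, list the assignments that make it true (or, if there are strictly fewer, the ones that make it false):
is false only for:
  e=False, q=False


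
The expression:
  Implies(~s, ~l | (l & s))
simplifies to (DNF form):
s | ~l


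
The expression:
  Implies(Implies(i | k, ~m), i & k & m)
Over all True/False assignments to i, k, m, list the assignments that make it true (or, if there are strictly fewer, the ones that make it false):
is true only for:
  i=False, k=True, m=True;
  i=True, k=False, m=True;
  i=True, k=True, m=True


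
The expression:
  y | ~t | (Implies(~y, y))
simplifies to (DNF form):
y | ~t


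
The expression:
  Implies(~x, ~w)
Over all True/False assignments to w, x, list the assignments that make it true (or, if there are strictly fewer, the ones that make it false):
is false only for:
  w=True, x=False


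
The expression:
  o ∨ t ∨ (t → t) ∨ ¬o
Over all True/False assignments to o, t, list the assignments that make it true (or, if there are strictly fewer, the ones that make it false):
is always true.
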